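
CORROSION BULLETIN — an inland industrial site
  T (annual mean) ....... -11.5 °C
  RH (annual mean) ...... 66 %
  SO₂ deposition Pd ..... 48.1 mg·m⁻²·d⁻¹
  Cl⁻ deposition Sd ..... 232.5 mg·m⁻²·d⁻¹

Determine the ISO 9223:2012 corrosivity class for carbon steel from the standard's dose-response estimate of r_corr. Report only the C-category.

carbon steel: temperature factor f = +0.150·(-21.5) = -3.2250
  SO₂ term: 1.77·48.1^0.52·exp(0.02·66-3.2250) = 1.974
  Cl⁻ term: 0.102·232.5^0.62·exp(0.033·66+0.04·-11.5) = 16.67
  sum: 1.974 + 16.67 → r_corr = 18.64 μm/a
ISO 9223 Table 2 (carbon steel): 1.3 < 18.6 ≤ 25 μm/a ⇒ C2

C2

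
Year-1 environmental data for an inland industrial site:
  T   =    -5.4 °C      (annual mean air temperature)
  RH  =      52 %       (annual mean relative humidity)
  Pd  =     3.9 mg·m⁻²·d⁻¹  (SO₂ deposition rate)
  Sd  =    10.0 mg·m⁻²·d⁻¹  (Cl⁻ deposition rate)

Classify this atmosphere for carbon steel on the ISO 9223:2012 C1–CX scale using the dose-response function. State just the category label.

carbon steel: temperature factor f = +0.150·(-15.4) = -2.3100
  sulphur-dioxide contribution → 1.009 μm/a
  chloride contribution → 1.906 μm/a
  total first-year rate 2.914 μm/a
Category bounds: 1.3…25 μm/a bracket r_corr ⇒ C2

C2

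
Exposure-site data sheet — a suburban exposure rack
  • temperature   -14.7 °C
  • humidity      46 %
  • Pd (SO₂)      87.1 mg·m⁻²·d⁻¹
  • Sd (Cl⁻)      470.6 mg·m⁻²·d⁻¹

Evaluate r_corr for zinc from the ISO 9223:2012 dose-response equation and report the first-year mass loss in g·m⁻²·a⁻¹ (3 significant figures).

zinc: T≤10 °C ⇒ hinge +0.038·(-14.7−10) = -0.9386
  sulphur-dioxide contribution → 0.2989 μm/a
  chloride contribution → 0.2419 μm/a
  ⇒ r_corr(zinc) = 0.5408 μm/a
Convert to mass loss: 0.5408 μm/a × 7.14 g/cm³ = 3.861 g·m⁻²·a⁻¹

r_corr = 3.86 g·m⁻²·a⁻¹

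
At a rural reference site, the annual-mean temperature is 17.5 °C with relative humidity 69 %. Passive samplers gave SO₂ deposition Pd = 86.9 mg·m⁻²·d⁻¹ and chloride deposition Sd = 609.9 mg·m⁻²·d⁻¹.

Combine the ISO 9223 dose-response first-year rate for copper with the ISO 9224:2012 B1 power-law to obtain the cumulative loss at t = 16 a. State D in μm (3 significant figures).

copper: temperature factor f = -0.080·(7.5) = -0.6000
  Pd branch = 0.0053·Pd^0.26·e^(0.059·RH+f) = 0.5443 μm/a
  Cl⁻ term: 0.01025·609.9^0.27·exp(0.036·69+0.049·17.5) = 1.637
  r_corr = 0.5443 + 1.637 = 2.181 μm/a
Long-term exponent b (ISO 9224 Table 2, B1) = 0.667
  D(16) = 2.181 × 16^0.667 = 2.181 × 6.355 = 13.86 μm

D(16) = 13.9 μm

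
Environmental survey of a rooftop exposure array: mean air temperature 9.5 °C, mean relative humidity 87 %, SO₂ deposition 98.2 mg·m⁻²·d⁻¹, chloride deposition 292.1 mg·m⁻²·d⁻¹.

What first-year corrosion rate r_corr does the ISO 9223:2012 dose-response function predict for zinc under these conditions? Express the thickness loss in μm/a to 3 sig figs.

zinc: T≤10 °C ⇒ hinge +0.038·(9.5−10) = -0.0190
  Pd branch = 0.0129·Pd^0.44·e^(0.046·RH+f) = 5.211 μm/a
  Cl⁻ term: 0.0175·292.1^0.57·exp(0.008·87+0.085·9.5) = 2.001
  r_corr = 5.211 + 2.001 = 7.212 μm/a

r_corr = 7.21 μm/a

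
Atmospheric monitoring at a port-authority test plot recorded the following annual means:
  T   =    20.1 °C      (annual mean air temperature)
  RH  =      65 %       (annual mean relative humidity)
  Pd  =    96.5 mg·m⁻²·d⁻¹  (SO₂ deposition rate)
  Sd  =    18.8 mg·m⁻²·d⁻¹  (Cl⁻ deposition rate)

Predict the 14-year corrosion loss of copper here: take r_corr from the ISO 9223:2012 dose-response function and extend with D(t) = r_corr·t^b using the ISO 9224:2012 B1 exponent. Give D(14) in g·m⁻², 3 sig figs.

copper: f(T) = -0.080·(T−10) [T>10 °C] = -0.8080
  SO₂ term: 0.0053·96.5^0.26·exp(0.059·65-0.8080) = 0.3588
  Cl⁻ term: 0.01025·18.8^0.27·exp(0.036·65+0.049·20.1) = 0.6291
  r_corr = 0.3588 + 0.6291 = 0.9879 μm/a
Power-law: D(14) = r_corr · 14^0.667
  D(14) = 0.9879 × 14^0.667 = 0.9879 × 5.814 = 5.744 μm
  Mass loss = 5.744 μm × 8.96 g/cm³ = 51.46 g·m⁻²

D(14) = 51.5 g·m⁻²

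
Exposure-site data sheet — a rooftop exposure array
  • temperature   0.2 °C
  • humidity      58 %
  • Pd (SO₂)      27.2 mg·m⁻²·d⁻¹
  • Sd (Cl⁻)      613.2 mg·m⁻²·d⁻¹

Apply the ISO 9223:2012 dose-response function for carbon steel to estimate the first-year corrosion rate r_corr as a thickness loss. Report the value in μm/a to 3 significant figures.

carbon steel: temperature factor f = +0.150·(-9.8) = -1.4700
  sulphur-dioxide contribution → 7.233 μm/a
  chloride contribution → 37.29 μm/a
  total first-year rate 44.53 μm/a

r_corr = 44.5 μm/a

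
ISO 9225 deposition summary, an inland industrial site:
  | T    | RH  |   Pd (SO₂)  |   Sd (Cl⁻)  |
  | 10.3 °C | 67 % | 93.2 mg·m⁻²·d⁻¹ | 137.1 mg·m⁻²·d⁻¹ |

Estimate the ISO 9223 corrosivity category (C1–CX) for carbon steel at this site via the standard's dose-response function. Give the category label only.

carbon steel: T>10 °C ⇒ hinge -0.054·(10.3−10) = -0.0162
  sulphur-dioxide contribution → 70.31 μm/a
  chloride contribution → 29.7 μm/a
  ⇒ r_corr(carbon steel) = 100 μm/a
100 μm/a falls in (80, 200] for carbon steel → category C5

C5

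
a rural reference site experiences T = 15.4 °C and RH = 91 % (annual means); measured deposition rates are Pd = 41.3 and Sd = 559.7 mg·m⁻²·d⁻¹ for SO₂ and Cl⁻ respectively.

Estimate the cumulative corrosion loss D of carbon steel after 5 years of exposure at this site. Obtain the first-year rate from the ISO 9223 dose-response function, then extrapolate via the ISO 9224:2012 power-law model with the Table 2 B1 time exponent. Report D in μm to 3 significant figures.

D(5) = 577 μm

carbon steel: f(T) = -0.054·(T−10) [T>10 °C] = -0.2916
  sulphur-dioxide contribution → 56.5 μm/a
  chloride contribution → 192.3 μm/a
  total first-year rate 248.8 μm/a
Power-law: D(5) = r_corr · 5^0.523
  D(5) = 248.8 × 5^0.523 = 248.8 × 2.32 = 577.4 μm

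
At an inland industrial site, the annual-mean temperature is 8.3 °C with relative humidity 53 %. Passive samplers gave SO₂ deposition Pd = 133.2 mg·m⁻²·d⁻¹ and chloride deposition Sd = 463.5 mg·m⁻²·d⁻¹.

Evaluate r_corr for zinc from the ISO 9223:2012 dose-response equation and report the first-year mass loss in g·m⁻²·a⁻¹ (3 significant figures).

zinc: temperature factor f = +0.038·(-1.7) = -0.0646
  sulphur-dioxide contribution → 1.192 μm/a
  chloride contribution → 1.792 μm/a
  ⇒ r_corr(zinc) = 2.983 μm/a
Convert to mass loss: 2.983 μm/a × 7.14 g/cm³ = 21.3 g·m⁻²·a⁻¹

r_corr = 21.3 g·m⁻²·a⁻¹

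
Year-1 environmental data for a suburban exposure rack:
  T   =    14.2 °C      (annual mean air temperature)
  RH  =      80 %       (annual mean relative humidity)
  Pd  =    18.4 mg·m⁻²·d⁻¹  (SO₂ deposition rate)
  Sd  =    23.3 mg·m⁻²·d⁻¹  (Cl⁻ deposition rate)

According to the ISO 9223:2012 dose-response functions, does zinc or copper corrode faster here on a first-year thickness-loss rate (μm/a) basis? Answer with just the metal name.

zinc: T>10 °C ⇒ hinge -0.071·(14.2−10) = -0.2982
  Pd branch = 0.0129·Pd^0.44·e^(0.046·RH+f) = 1.367 μm/a
  Sd branch = 0.0175·Sd^0.57·e^(0.008·RH+0.085·T) = 0.6677 μm/a
  sum: 1.367 + 0.6677 → r_corr = 2.035 μm/a
copper: f(T) = -0.080·(T−10) [T>10 °C] = -0.3360
  SO₂ term: 0.0053·18.4^0.26·exp(0.059·80-0.3360) = 0.9059
  Cl⁻ term: 0.01025·23.3^0.27·exp(0.036·80+0.049·14.2) = 0.8568
  sum: 0.9059 + 0.8568 → r_corr = 1.763 μm/a
Ordering by μm/a: zinc (2.03) > copper (1.76)

zinc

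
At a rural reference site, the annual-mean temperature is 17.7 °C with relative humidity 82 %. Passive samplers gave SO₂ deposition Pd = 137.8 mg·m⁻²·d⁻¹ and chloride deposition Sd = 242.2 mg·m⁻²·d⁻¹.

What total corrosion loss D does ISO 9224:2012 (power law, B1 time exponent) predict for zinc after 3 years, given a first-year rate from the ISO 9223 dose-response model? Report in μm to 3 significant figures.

zinc: temperature factor f = -0.071·(7.7) = -0.5467
  SO₂ term: 0.0129·137.8^0.44·exp(0.046·82-0.5467) = 2.835
  Cl⁻ term: 0.0175·242.2^0.57·exp(0.008·82+0.085·17.7) = 3.47
  sum: 2.835 + 3.47 → r_corr = 6.305 μm/a
Long-term exponent b (ISO 9224 Table 2, B1) = 0.813
  D(3) = 6.305 × 3^0.813 = 6.305 × 2.443 = 15.4 μm

D(3) = 15.4 μm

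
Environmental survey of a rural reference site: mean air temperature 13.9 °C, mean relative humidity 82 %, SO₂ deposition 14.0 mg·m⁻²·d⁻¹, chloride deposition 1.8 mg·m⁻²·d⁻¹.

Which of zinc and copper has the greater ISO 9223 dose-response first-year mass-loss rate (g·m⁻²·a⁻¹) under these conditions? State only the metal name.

zinc: temperature factor f = -0.071·(3.9) = -0.2769
  Pd branch = 0.0129·Pd^0.44·e^(0.046·RH+f) = 1.358 μm/a
  Sd branch = 0.0175·Sd^0.57·e^(0.008·RH+0.085·T) = 0.1537 μm/a
  r_corr = 1.358 + 0.1537 = 1.511 μm/a
  mass loss = 1.511 μm/a × 7.14 g/cm³ = 10.79 g·m⁻²·a⁻¹
copper: temperature factor f = -0.080·(3.9) = -0.3120
  Pd branch = 0.0053·Pd^0.26·e^(0.059·RH+f) = 0.9725 μm/a
  Cl⁻ term: 0.01025·1.8^0.27·exp(0.036·82+0.049·13.9) = 0.4544
  sum: 0.9725 + 0.4544 → r_corr = 1.427 μm/a
  mass loss = 1.427 μm/a × 8.96 g/cm³ = 12.79 g·m⁻²·a⁻¹
Ordering by g·m⁻²·a⁻¹: copper (12.8) > zinc (10.8)

copper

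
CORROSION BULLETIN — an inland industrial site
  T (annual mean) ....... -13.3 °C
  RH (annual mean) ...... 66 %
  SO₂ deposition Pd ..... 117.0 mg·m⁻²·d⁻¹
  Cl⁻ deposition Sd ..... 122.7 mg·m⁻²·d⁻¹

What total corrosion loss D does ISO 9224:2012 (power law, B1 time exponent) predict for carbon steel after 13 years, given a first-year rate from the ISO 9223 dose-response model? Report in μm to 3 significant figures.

carbon steel: T≤10 °C ⇒ hinge +0.150·(-13.3−10) = -3.4950
  SO₂ term: 1.77·117.0^0.52·exp(0.02·66-3.4950) = 2.392
  Cl⁻ term: 0.102·122.7^0.62·exp(0.033·66+0.04·-13.3) = 10.44
  sum: 2.392 + 10.44 → r_corr = 12.83 μm/a
Long-term exponent b (ISO 9224 Table 2, B1) = 0.523
  D(13) = 12.83 × 13^0.523 = 12.83 × 3.825 = 49.06 μm

D(13) = 49.1 μm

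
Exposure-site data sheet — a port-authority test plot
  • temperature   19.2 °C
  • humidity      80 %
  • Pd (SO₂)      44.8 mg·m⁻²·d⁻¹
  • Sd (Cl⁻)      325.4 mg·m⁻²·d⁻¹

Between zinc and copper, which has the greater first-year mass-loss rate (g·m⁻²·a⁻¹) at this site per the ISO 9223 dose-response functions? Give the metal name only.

zinc

zinc: f(T) = -0.071·(T−10) [T>10 °C] = -0.6532
  Pd branch = 0.0129·Pd^0.44·e^(0.046·RH+f) = 1.418 μm/a
  Sd branch = 0.0175·Sd^0.57·e^(0.008·RH+0.085·T) = 4.59 μm/a
  sum: 1.418 + 4.59 → r_corr = 6.008 μm/a
  mass loss = 6.008 μm/a × 7.14 g/cm³ = 42.9 g·m⁻²·a⁻¹
copper: f(T) = -0.080·(T−10) [T>10 °C] = -0.7360
  SO₂ term: 0.0053·44.8^0.26·exp(0.059·80-0.7360) = 0.7653
  Sd branch = 0.01025·Sd^0.27·e^(0.036·RH+0.049·T) = 2.231 μm/a
  r_corr = 0.7653 + 2.231 = 2.996 μm/a
  mass loss = 2.996 μm/a × 8.96 g/cm³ = 26.84 g·m⁻²·a⁻¹
Ordering by g·m⁻²·a⁻¹: zinc (42.9) > copper (26.8)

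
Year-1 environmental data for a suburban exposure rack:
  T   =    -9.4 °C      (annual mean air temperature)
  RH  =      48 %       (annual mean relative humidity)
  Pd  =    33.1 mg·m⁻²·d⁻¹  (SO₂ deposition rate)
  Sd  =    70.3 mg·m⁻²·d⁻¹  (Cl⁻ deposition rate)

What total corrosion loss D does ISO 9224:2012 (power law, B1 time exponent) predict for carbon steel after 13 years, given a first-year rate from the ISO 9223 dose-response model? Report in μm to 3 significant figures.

D(13) = 24.2 μm

carbon steel: temperature factor f = +0.150·(-19.4) = -2.9100
  SO₂ term: 1.77·33.1^0.52·exp(0.02·48-2.9100) = 1.554
  Cl⁻ term: 0.102·70.3^0.62·exp(0.033·48+0.04·-9.4) = 4.768
  sum: 1.554 + 4.768 → r_corr = 6.322 μm/a
Long-term exponent b (ISO 9224 Table 2, B1) = 0.523
  D(13) = 6.322 × 13^0.523 = 6.322 × 3.825 = 24.18 μm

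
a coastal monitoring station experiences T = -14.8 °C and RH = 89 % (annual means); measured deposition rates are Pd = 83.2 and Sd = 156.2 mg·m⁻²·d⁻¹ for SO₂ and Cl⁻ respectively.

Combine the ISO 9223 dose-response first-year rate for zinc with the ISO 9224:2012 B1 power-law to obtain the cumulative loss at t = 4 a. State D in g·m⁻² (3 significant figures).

D(4) = 50.5 g·m⁻²

zinc: f(T) = +0.038·(T−10) [T≤10 °C] = -0.9424
  Pd branch = 0.0129·Pd^0.44·e^(0.046·RH+f) = 2.109 μm/a
  Sd branch = 0.0175·Sd^0.57·e^(0.008·RH+0.085·T) = 0.1804 μm/a
  sum: 2.109 + 0.1804 → r_corr = 2.29 μm/a
ISO 9224: D(t) = r_corr · t^b with b = 0.813 (zinc, B1)
  D(4) = 2.29 × 4^0.813 = 2.29 × 3.087 = 7.068 μm
  Mass loss = 7.068 μm × 7.14 g/cm³ = 50.46 g·m⁻²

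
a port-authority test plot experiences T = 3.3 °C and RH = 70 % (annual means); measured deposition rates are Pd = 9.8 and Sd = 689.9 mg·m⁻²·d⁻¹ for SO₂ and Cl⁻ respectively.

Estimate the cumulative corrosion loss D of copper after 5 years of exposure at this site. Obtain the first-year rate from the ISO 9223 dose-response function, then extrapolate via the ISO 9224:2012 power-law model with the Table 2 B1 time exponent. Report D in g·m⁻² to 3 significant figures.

copper: f(T) = +0.126·(T−10) [T≤10 °C] = -0.8442
  Pd branch = 0.0053·Pd^0.26·e^(0.059·RH+f) = 0.2564 μm/a
  Sd branch = 0.01025·Sd^0.27·e^(0.036·RH+0.049·T) = 0.8747 μm/a
  sum: 0.2564 + 0.8747 → r_corr = 1.131 μm/a
ISO 9224: D(t) = r_corr · t^b with b = 0.667 (copper, B1)
  D(5) = 1.131 × 5^0.667 = 1.131 × 2.926 = 3.309 μm
  Mass loss = 3.309 μm × 8.96 g/cm³ = 29.65 g·m⁻²

D(5) = 29.7 g·m⁻²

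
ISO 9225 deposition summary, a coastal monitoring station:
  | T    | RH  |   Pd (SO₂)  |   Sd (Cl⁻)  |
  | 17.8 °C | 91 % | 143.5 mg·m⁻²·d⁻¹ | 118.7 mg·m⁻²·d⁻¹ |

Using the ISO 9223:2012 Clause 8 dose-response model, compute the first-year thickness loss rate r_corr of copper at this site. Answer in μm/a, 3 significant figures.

copper: temperature factor f = -0.080·(7.8) = -0.6240
  sulphur-dioxide contribution → 2.217 μm/a
  chloride contribution → 2.357 μm/a
  ⇒ r_corr(copper) = 4.574 μm/a

r_corr = 4.57 μm/a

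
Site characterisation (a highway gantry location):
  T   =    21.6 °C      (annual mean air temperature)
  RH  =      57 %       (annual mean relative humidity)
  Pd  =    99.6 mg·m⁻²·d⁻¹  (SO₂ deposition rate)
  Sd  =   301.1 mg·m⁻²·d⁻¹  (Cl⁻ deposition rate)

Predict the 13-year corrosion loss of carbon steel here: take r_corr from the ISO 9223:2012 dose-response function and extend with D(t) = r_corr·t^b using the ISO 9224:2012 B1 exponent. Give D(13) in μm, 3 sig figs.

D(13) = 333 μm

carbon steel: T>10 °C ⇒ hinge -0.054·(21.6−10) = -0.6264
  SO₂ term: 1.77·99.6^0.52·exp(0.02·57-0.6264) = 32.37
  Sd branch = 0.102·Sd^0.62·e^(0.033·RH+0.04·T) = 54.64 μm/a
  sum: 32.37 + 54.64 → r_corr = 87.01 μm/a
ISO 9224: D(t) = r_corr · t^b with b = 0.523 (carbon steel, B1)
  D(13) = 87.01 × 13^0.523 = 87.01 × 3.825 = 332.8 μm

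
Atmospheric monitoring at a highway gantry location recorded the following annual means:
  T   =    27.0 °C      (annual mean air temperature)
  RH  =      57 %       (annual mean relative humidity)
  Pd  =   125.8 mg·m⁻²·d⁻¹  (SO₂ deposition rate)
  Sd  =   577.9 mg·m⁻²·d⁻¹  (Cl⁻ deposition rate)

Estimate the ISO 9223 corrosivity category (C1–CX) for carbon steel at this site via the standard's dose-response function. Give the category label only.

carbon steel: f(T) = -0.054·(T−10) [T>10 °C] = -0.9180
  sulphur-dioxide contribution → 27.3 μm/a
  chloride contribution → 101.6 μm/a
  ⇒ r_corr(carbon steel) = 128.9 μm/a
129 μm/a falls in (80, 200] for carbon steel → category C5

C5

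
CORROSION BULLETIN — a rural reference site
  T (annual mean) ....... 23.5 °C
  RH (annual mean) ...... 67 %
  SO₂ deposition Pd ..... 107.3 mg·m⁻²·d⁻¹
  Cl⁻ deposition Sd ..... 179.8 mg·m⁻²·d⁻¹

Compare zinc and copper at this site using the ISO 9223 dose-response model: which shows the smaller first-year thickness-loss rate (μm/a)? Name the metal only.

zinc: f(T) = -0.071·(T−10) [T>10 °C] = -0.9585
  sulphur-dioxide contribution → 0.8439 μm/a
  chloride contribution → 4.252 μm/a
  total first-year rate 5.095 μm/a
copper: f(T) = -0.080·(T−10) [T>10 °C] = -1.0800
  sulphur-dioxide contribution → 0.3162 μm/a
  chloride contribution → 1.469 μm/a
  total first-year rate 1.786 μm/a
Ordering by μm/a: zinc (5.1) > copper (1.79)

copper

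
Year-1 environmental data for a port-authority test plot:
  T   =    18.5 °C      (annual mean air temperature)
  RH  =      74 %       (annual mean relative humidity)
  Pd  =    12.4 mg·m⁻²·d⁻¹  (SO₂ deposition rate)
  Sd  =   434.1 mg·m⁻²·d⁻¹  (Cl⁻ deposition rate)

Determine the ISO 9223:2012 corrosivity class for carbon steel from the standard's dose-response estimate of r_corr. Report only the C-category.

carbon steel: T>10 °C ⇒ hinge -0.054·(18.5−10) = -0.4590
  sulphur-dioxide contribution → 18.2 μm/a
  chloride contribution → 106.1 μm/a
  total first-year rate 124.3 μm/a
Category bounds: 80…200 μm/a bracket r_corr ⇒ C5

C5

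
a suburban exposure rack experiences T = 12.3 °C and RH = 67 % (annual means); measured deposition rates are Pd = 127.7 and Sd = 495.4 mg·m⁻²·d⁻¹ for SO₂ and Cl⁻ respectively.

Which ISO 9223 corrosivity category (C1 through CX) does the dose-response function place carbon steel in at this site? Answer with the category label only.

carbon steel: T>10 °C ⇒ hinge -0.054·(12.3−10) = -0.1242
  SO₂ term: 1.77·127.7^0.52·exp(0.02·67-0.1242) = 74.34
  Cl⁻ term: 0.102·495.4^0.62·exp(0.033·67+0.04·12.3) = 71.35
  r_corr = 74.34 + 71.35 = 145.7 μm/a
ISO 9223 Table 2 (carbon steel): 80 < 146 ≤ 200 μm/a ⇒ C5

C5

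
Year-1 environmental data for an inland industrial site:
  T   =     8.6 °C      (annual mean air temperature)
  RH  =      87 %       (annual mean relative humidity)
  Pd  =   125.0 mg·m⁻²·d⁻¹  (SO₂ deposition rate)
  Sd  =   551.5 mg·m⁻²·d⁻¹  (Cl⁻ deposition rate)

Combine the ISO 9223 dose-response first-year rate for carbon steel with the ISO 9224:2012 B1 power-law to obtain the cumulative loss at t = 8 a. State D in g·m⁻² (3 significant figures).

D(8) = 5.31e+03 g·m⁻²

carbon steel: T≤10 °C ⇒ hinge +0.150·(8.6−10) = -0.2100
  SO₂ term: 1.77·125.0^0.52·exp(0.02·87-0.2100) = 100.7
  Sd branch = 0.102·Sd^0.62·e^(0.033·RH+0.04·T) = 127.2 μm/a
  r_corr = 100.7 + 127.2 = 227.9 μm/a
Power-law: D(8) = r_corr · 8^0.523
  D(8) = 227.9 × 8^0.523 = 227.9 × 2.967 = 676.2 μm
  Mass loss = 676.2 μm × 7.85 g/cm³ = 5308 g·m⁻²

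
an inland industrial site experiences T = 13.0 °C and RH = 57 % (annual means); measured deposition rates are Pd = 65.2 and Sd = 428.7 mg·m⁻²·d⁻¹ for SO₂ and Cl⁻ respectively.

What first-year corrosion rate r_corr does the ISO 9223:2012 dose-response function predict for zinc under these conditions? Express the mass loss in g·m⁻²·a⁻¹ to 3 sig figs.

zinc: T>10 °C ⇒ hinge -0.071·(13.0−10) = -0.2130
  Pd branch = 0.0129·Pd^0.44·e^(0.046·RH+f) = 0.9017 μm/a
  Cl⁻ term: 0.0175·428.7^0.57·exp(0.008·57+0.085·13.0) = 2.638
  r_corr = 0.9017 + 2.638 = 3.54 μm/a
Convert to mass loss: 3.54 μm/a × 7.14 g/cm³ = 25.27 g·m⁻²·a⁻¹

r_corr = 25.3 g·m⁻²·a⁻¹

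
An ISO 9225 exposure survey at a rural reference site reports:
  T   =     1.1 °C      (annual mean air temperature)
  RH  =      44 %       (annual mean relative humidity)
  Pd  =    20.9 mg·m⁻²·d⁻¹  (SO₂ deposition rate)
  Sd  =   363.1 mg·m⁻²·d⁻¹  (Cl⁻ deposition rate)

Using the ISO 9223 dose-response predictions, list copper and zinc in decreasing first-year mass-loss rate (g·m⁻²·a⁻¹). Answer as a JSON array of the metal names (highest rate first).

["zinc", "copper"]

copper: f(T) = +0.126·(T−10) [T≤10 °C] = -1.1214
  Pd branch = 0.0053·Pd^0.26·e^(0.059·RH+f) = 0.05104 μm/a
  Sd branch = 0.01025·Sd^0.27·e^(0.036·RH+0.049·T) = 0.259 μm/a
  sum: 0.05104 + 0.259 → r_corr = 0.31 μm/a
  mass loss = 0.31 μm/a × 8.96 g/cm³ = 2.778 g·m⁻²·a⁻¹
zinc: f(T) = +0.038·(T−10) [T≤10 °C] = -0.3382
  Pd branch = 0.0129·Pd^0.44·e^(0.046·RH+f) = 0.2652 μm/a
  Sd branch = 0.0175·Sd^0.57·e^(0.008·RH+0.085·T) = 0.7866 μm/a
  r_corr = 0.2652 + 0.7866 = 1.052 μm/a
  mass loss = 1.052 μm/a × 7.14 g/cm³ = 7.51 g·m⁻²·a⁻¹
Ordering by g·m⁻²·a⁻¹: zinc (7.51) > copper (2.78)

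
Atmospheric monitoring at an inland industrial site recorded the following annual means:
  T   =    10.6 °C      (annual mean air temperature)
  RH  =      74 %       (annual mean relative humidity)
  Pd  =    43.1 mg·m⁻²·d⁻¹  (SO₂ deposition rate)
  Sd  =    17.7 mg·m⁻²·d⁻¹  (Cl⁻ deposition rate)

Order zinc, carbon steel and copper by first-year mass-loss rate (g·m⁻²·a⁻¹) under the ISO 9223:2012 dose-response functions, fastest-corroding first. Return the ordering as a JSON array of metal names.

["carbon steel", "zinc", "copper"]

zinc: temperature factor f = -0.071·(0.6) = -0.0426
  Pd branch = 0.0129·Pd^0.44·e^(0.046·RH+f) = 1.948 μm/a
  Cl⁻ term: 0.0175·17.7^0.57·exp(0.008·74+0.085·10.6) = 0.4007
  sum: 1.948 + 0.4007 → r_corr = 2.349 μm/a
  mass loss = 2.349 μm/a × 7.14 g/cm³ = 16.77 g·m⁻²·a⁻¹
carbon steel: f(T) = -0.054·(T−10) [T>10 °C] = -0.0324
  SO₂ term: 1.77·43.1^0.52·exp(0.02·74-0.0324) = 53.28
  Sd branch = 0.102·Sd^0.62·e^(0.033·RH+0.04·T) = 10.64 μm/a
  sum: 53.28 + 10.64 → r_corr = 63.92 μm/a
  mass loss = 63.92 μm/a × 7.85 g/cm³ = 501.8 g·m⁻²·a⁻¹
copper: T>10 °C ⇒ hinge -0.080·(10.6−10) = -0.0480
  Pd branch = 0.0053·Pd^0.26·e^(0.059·RH+f) = 1.058 μm/a
  Sd branch = 0.01025·Sd^0.27·e^(0.036·RH+0.049·T) = 0.5373 μm/a
  sum: 1.058 + 0.5373 → r_corr = 1.595 μm/a
  mass loss = 1.595 μm/a × 8.96 g/cm³ = 14.29 g·m⁻²·a⁻¹
Ordering by g·m⁻²·a⁻¹: carbon steel (502) > zinc (16.8) > copper (14.3)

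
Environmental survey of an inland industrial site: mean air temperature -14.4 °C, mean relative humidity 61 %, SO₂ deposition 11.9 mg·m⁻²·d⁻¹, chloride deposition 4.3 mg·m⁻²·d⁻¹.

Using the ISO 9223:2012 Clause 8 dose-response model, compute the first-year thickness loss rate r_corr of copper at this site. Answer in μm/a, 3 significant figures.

r_corr = 0.0845 μm/a

copper: T≤10 °C ⇒ hinge +0.126·(-14.4−10) = -3.0744
  Pd branch = 0.0053·Pd^0.26·e^(0.059·RH+f) = 0.01705 μm/a
  Cl⁻ term: 0.01025·4.3^0.27·exp(0.036·61+0.049·-14.4) = 0.06746
  r_corr = 0.01705 + 0.06746 = 0.08451 μm/a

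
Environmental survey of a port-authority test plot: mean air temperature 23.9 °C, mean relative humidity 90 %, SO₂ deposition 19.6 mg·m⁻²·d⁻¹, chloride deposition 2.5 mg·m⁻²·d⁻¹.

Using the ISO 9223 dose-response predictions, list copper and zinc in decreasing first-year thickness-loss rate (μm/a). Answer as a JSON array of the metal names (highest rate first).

copper: T>10 °C ⇒ hinge -0.080·(23.9−10) = -1.1120
  sulphur-dioxide contribution → 0.7646 μm/a
  chloride contribution → 1.081 μm/a
  ⇒ r_corr(copper) = 1.846 μm/a
zinc: T>10 °C ⇒ hinge -0.071·(23.9−10) = -0.9869
  sulphur-dioxide contribution → 1.118 μm/a
  chloride contribution → 0.4622 μm/a
  total first-year rate 1.58 μm/a
Ordering by μm/a: copper (1.85) > zinc (1.58)

["copper", "zinc"]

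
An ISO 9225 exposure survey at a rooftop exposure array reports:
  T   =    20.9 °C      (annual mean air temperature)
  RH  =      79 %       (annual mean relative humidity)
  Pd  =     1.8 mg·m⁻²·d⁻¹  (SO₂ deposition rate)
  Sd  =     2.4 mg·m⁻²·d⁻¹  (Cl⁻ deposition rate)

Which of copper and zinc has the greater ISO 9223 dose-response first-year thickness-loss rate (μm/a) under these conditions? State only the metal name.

copper

copper: T>10 °C ⇒ hinge -0.080·(20.9−10) = -0.8720
  Pd branch = 0.0053·Pd^0.26·e^(0.059·RH+f) = 0.273 μm/a
  Sd branch = 0.01025·Sd^0.27·e^(0.036·RH+0.049·T) = 0.6213 μm/a
  sum: 0.273 + 0.6213 → r_corr = 0.8943 μm/a
zinc: T>10 °C ⇒ hinge -0.071·(20.9−10) = -0.7739
  SO₂ term: 0.0129·1.8^0.44·exp(0.046·79-0.7739) = 0.2918
  Sd branch = 0.0175·Sd^0.57·e^(0.008·RH+0.085·T) = 0.3204 μm/a
  r_corr = 0.2918 + 0.3204 = 0.6122 μm/a
Ordering by μm/a: copper (0.894) > zinc (0.612)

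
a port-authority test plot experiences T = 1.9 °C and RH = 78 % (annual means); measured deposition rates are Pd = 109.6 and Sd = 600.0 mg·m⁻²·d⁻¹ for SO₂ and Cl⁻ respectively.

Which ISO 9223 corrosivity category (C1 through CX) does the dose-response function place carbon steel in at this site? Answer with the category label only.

carbon steel: T≤10 °C ⇒ hinge +0.150·(1.9−10) = -1.2150
  sulphur-dioxide contribution → 28.74 μm/a
  chloride contribution → 76.2 μm/a
  total first-year rate 104.9 μm/a
Category bounds: 80…200 μm/a bracket r_corr ⇒ C5

C5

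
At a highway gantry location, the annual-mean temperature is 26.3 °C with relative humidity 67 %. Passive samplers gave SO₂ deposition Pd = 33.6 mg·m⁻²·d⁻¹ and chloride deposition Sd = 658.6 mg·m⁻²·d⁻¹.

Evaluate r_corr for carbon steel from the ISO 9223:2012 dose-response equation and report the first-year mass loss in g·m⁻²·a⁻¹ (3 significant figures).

carbon steel: f(T) = -0.054·(T−10) [T>10 °C] = -0.8802
  Pd branch = 1.77·Pd^0.52·e^(0.02·RH+f) = 17.43 μm/a
  Sd branch = 0.102·Sd^0.62·e^(0.033·RH+0.04·T) = 149 μm/a
  sum: 17.43 + 149 → r_corr = 166.5 μm/a
Convert to mass loss: 166.5 μm/a × 7.85 g/cm³ = 1307 g·m⁻²·a⁻¹

r_corr = 1.31e+03 g·m⁻²·a⁻¹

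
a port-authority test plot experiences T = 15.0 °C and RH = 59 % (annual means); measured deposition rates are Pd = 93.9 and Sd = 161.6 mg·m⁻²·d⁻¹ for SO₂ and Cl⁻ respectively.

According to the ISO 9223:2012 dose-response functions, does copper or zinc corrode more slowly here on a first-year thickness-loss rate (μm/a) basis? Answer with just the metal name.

copper: T>10 °C ⇒ hinge -0.080·(15.0−10) = -0.4000
  Pd branch = 0.0053·Pd^0.26·e^(0.059·RH+f) = 0.376 μm/a
  Cl⁻ term: 0.01025·161.6^0.27·exp(0.036·59+0.049·15.0) = 0.7058
  r_corr = 0.376 + 0.7058 = 1.082 μm/a
zinc: temperature factor f = -0.071·(5.0) = -0.3550
  Pd branch = 0.0129·Pd^0.44·e^(0.046·RH+f) = 1.007 μm/a
  Sd branch = 0.0175·Sd^0.57·e^(0.008·RH+0.085·T) = 1.822 μm/a
  r_corr = 1.007 + 1.822 = 2.829 μm/a
Ordering by μm/a: zinc (2.83) > copper (1.08)

copper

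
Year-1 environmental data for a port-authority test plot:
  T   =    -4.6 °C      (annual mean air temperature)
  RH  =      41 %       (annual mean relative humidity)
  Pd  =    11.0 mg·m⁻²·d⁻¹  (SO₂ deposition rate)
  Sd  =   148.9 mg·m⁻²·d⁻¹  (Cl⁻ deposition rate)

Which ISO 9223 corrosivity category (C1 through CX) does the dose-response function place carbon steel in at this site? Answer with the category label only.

C2

carbon steel: f(T) = +0.150·(T−10) [T≤10 °C] = -2.1900
  sulphur-dioxide contribution → 1.565 μm/a
  chloride contribution → 7.303 μm/a
  ⇒ r_corr(carbon steel) = 8.868 μm/a
ISO 9223 Table 2 (carbon steel): 1.3 < 8.87 ≤ 25 μm/a ⇒ C2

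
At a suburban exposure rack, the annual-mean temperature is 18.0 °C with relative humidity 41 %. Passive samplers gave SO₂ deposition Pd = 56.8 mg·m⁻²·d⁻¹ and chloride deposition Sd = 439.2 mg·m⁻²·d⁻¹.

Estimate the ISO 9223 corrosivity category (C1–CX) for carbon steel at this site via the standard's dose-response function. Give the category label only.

carbon steel: T>10 °C ⇒ hinge -0.054·(18.0−10) = -0.4320
  Pd branch = 1.77·Pd^0.52·e^(0.02·RH+f) = 21.32 μm/a
  Cl⁻ term: 0.102·439.2^0.62·exp(0.033·41+0.04·18.0) = 35.26
  r_corr = 21.32 + 35.26 = 56.58 μm/a
ISO 9223 Table 2 (carbon steel): 50 < 56.6 ≤ 80 μm/a ⇒ C4

C4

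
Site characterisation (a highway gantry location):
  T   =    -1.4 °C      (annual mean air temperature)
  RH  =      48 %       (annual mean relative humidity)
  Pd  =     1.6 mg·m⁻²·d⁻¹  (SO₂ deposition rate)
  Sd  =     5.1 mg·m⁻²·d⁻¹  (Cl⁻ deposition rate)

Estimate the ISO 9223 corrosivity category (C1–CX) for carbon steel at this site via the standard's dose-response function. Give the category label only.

C2

carbon steel: f(T) = +0.150·(T−10) [T≤10 °C] = -1.7100
  sulphur-dioxide contribution → 1.068 μm/a
  chloride contribution → 1.291 μm/a
  total first-year rate 2.358 μm/a
Category bounds: 1.3…25 μm/a bracket r_corr ⇒ C2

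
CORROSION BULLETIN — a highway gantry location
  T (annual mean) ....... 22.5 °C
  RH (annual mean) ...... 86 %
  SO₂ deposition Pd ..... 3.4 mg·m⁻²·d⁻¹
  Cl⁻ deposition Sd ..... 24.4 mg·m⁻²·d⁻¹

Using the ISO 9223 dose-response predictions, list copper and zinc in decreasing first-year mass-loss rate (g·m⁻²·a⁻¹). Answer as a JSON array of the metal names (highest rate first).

copper: T>10 °C ⇒ hinge -0.080·(22.5−10) = -1.0000
  Pd branch = 0.0053·Pd^0.26·e^(0.059·RH+f) = 0.4283 μm/a
  Cl⁻ term: 0.01025·24.4^0.27·exp(0.036·86+0.049·22.5) = 1.617
  sum: 0.4283 + 1.617 → r_corr = 2.045 μm/a
  mass loss = 2.045 μm/a × 8.96 g/cm³ = 18.33 g·m⁻²·a⁻¹
zinc: temperature factor f = -0.071·(12.5) = -0.8875
  Pd branch = 0.0129·Pd^0.44·e^(0.046·RH+f) = 0.4754 μm/a
  Cl⁻ term: 0.0175·24.4^0.57·exp(0.008·86+0.085·22.5) = 1.456
  r_corr = 0.4754 + 1.456 = 1.932 μm/a
  mass loss = 1.932 μm/a × 7.14 g/cm³ = 13.79 g·m⁻²·a⁻¹
Ordering by g·m⁻²·a⁻¹: copper (18.3) > zinc (13.8)

["copper", "zinc"]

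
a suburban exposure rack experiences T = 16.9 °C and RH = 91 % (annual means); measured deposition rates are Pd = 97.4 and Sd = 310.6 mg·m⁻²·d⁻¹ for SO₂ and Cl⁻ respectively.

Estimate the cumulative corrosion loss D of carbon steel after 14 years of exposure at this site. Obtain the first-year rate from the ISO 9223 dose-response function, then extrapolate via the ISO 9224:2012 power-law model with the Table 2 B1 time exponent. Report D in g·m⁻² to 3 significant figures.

carbon steel: f(T) = -0.054·(T−10) [T>10 °C] = -0.3726
  Pd branch = 1.77·Pd^0.52·e^(0.02·RH+f) = 81.4 μm/a
  Sd branch = 0.102·Sd^0.62·e^(0.033·RH+0.04·T) = 141.8 μm/a
  sum: 81.4 + 141.8 → r_corr = 223.2 μm/a
Power-law: D(14) = r_corr · 14^0.523
  D(14) = 223.2 × 14^0.523 = 223.2 × 3.976 = 887.2 μm
  Mass loss = 887.2 μm × 7.85 g/cm³ = 6965 g·m⁻²

D(14) = 6.96e+03 g·m⁻²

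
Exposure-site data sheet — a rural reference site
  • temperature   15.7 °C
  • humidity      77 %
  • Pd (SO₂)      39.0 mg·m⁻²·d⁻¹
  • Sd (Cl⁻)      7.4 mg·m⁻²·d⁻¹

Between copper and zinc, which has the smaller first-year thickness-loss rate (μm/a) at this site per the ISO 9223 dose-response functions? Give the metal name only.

copper: f(T) = -0.080·(T−10) [T>10 °C] = -0.4560
  Pd branch = 0.0053·Pd^0.26·e^(0.059·RH+f) = 0.8183 μm/a
  Cl⁻ term: 0.01025·7.4^0.27·exp(0.036·77+0.049·15.7) = 0.6073
  r_corr = 0.8183 + 0.6073 = 1.426 μm/a
zinc: f(T) = -0.071·(T−10) [T>10 °C] = -0.4047
  SO₂ term: 0.0129·39.0^0.44·exp(0.046·77-0.4047) = 1.49
  Cl⁻ term: 0.0175·7.4^0.57·exp(0.008·77+0.085·15.7) = 0.3851
  r_corr = 1.49 + 0.3851 = 1.875 μm/a
Ordering by μm/a: zinc (1.88) > copper (1.43)

copper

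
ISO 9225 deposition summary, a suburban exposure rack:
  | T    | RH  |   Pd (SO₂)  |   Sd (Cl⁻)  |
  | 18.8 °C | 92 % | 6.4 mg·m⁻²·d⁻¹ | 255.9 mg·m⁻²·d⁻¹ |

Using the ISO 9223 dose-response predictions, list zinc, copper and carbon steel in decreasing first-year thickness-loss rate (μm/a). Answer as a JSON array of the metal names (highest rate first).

["carbon steel", "zinc", "copper"]

zinc: temperature factor f = -0.071·(8.8) = -0.6248
  Pd branch = 0.0129·Pd^0.44·e^(0.046·RH+f) = 1.076 μm/a
  Cl⁻ term: 0.0175·255.9^0.57·exp(0.008·92+0.085·18.8) = 4.259
  r_corr = 1.076 + 4.259 = 5.335 μm/a
copper: f(T) = -0.080·(T−10) [T>10 °C] = -0.7040
  SO₂ term: 0.0053·6.4^0.26·exp(0.059·92-0.7040) = 0.9671
  Sd branch = 0.01025·Sd^0.27·e^(0.036·RH+0.049·T) = 3.158 μm/a
  r_corr = 0.9671 + 3.158 = 4.125 μm/a
carbon steel: T>10 °C ⇒ hinge -0.054·(18.8−10) = -0.4752
  Pd branch = 1.77·Pd^0.52·e^(0.02·RH+f) = 18.19 μm/a
  Sd branch = 0.102·Sd^0.62·e^(0.033·RH+0.04·T) = 140.2 μm/a
  sum: 18.19 + 140.2 → r_corr = 158.4 μm/a
Ordering by μm/a: carbon steel (158) > zinc (5.33) > copper (4.12)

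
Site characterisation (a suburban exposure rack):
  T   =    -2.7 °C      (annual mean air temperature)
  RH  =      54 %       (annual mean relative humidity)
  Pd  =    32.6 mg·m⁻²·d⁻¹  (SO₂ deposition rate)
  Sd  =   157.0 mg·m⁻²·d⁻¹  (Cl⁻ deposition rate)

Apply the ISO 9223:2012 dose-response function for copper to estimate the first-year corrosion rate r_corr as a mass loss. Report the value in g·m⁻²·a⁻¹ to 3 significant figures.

r_corr = 2.78 g·m⁻²·a⁻¹

copper: temperature factor f = +0.126·(-12.7) = -1.6002
  sulphur-dioxide contribution → 0.06403 μm/a
  chloride contribution → 0.2457 μm/a
  ⇒ r_corr(copper) = 0.3097 μm/a
Convert to mass loss: 0.3097 μm/a × 8.96 g/cm³ = 2.775 g·m⁻²·a⁻¹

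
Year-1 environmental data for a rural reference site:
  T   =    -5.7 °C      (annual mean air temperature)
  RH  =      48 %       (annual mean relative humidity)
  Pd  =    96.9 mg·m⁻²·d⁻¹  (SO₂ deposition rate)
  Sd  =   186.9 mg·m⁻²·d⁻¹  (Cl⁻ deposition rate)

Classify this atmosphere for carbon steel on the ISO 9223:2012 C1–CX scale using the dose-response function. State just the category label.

C2

carbon steel: f(T) = +0.150·(T−10) [T≤10 °C] = -2.3550
  sulphur-dioxide contribution → 4.732 μm/a
  chloride contribution → 10.14 μm/a
  ⇒ r_corr(carbon steel) = 14.87 μm/a
Category bounds: 1.3…25 μm/a bracket r_corr ⇒ C2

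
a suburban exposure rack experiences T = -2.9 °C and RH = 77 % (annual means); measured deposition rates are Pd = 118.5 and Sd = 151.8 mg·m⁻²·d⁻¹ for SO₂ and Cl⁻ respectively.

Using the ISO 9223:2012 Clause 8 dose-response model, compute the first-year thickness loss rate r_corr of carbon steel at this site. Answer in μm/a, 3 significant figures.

r_corr = 40.2 μm/a

carbon steel: f(T) = +0.150·(T−10) [T≤10 °C] = -1.9350
  SO₂ term: 1.77·118.5^0.52·exp(0.02·77-1.9350) = 14.28
  Cl⁻ term: 0.102·151.8^0.62·exp(0.033·77+0.04·-2.9) = 25.95
  r_corr = 14.28 + 25.95 = 40.23 μm/a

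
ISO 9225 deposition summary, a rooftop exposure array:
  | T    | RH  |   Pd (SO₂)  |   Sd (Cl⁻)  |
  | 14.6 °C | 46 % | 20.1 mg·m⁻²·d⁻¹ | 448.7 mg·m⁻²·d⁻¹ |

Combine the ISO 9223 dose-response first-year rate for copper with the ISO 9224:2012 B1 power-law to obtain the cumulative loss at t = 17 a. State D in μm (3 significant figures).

copper: f(T) = -0.080·(T−10) [T>10 °C] = -0.3680
  Pd branch = 0.0053·Pd^0.26·e^(0.059·RH+f) = 0.1208 μm/a
  Cl⁻ term: 0.01025·448.7^0.27·exp(0.036·46+0.049·14.6) = 0.571
  sum: 0.1208 + 0.571 → r_corr = 0.6918 μm/a
ISO 9224: D(t) = r_corr · t^b with b = 0.667 (copper, B1)
  D(17) = 0.6918 × 17^0.667 = 0.6918 × 6.618 = 4.578 μm

D(17) = 4.58 μm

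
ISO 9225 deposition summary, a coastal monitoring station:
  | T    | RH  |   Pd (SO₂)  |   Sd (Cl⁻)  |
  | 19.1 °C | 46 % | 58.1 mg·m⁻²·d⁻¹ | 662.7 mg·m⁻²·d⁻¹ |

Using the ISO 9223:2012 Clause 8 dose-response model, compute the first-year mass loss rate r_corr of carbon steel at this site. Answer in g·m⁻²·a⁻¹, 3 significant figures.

carbon steel: T>10 °C ⇒ hinge -0.054·(19.1−10) = -0.4914
  SO₂ term: 1.77·58.1^0.52·exp(0.02·46-0.4914) = 22.46
  Cl⁻ term: 0.102·662.7^0.62·exp(0.033·46+0.04·19.1) = 56.09
  sum: 22.46 + 56.09 → r_corr = 78.55 μm/a
Convert to mass loss: 78.55 μm/a × 7.85 g/cm³ = 616.6 g·m⁻²·a⁻¹

r_corr = 617 g·m⁻²·a⁻¹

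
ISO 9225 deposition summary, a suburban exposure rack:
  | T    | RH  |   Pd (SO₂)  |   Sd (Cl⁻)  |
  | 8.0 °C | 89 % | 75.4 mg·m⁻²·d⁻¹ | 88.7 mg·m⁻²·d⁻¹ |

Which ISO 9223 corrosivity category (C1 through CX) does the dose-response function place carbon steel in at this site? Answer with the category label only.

carbon steel: f(T) = +0.150·(T−10) [T≤10 °C] = -0.3000
  SO₂ term: 1.77·75.4^0.52·exp(0.02·89-0.3000) = 73.61
  Sd branch = 0.102·Sd^0.62·e^(0.033·RH+0.04·T) = 42.74 μm/a
  sum: 73.61 + 42.74 → r_corr = 116.4 μm/a
ISO 9223 Table 2 (carbon steel): 80 < 116 ≤ 200 μm/a ⇒ C5

C5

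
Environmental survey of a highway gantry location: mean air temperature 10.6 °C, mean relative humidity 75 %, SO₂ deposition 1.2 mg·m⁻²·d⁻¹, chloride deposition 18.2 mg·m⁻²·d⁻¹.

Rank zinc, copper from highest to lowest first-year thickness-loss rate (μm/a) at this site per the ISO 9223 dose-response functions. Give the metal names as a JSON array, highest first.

["copper", "zinc"]

zinc: T>10 °C ⇒ hinge -0.071·(10.6−10) = -0.0426
  Pd branch = 0.0129·Pd^0.44·e^(0.046·RH+f) = 0.4219 μm/a
  Cl⁻ term: 0.0175·18.2^0.57·exp(0.008·75+0.085·10.6) = 0.4104
  r_corr = 0.4219 + 0.4104 = 0.8323 μm/a
copper: f(T) = -0.080·(T−10) [T>10 °C] = -0.0480
  Pd branch = 0.0053·Pd^0.26·e^(0.059·RH+f) = 0.4424 μm/a
  Cl⁻ term: 0.01025·18.2^0.27·exp(0.036·75+0.049·10.6) = 0.5612
  r_corr = 0.4424 + 0.5612 = 1.004 μm/a
Ordering by μm/a: copper (1) > zinc (0.832)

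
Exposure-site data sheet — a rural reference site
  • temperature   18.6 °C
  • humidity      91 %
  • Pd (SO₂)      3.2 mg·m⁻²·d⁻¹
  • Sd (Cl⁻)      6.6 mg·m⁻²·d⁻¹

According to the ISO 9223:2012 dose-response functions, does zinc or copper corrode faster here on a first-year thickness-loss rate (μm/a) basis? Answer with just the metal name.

copper

zinc: T>10 °C ⇒ hinge -0.071·(18.6−10) = -0.6106
  sulphur-dioxide contribution → 0.7685 μm/a
  chloride contribution → 0.5164 μm/a
  ⇒ r_corr(zinc) = 1.285 μm/a
copper: temperature factor f = -0.080·(8.6) = -0.6880
  sulphur-dioxide contribution → 0.7737 μm/a
  chloride contribution → 1.123 μm/a
  total first-year rate 1.897 μm/a
Ordering by μm/a: copper (1.9) > zinc (1.28)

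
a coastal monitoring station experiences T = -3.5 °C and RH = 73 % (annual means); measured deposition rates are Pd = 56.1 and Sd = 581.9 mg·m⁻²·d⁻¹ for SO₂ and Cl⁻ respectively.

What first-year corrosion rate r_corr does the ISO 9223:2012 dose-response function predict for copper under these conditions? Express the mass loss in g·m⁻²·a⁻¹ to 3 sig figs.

copper: temperature factor f = +0.126·(-13.5) = -1.7010
  SO₂ term: 0.0053·56.1^0.26·exp(0.059·73-1.7010) = 0.2045
  Sd branch = 0.01025·Sd^0.27·e^(0.036·RH+0.049·T) = 0.6669 μm/a
  sum: 0.2045 + 0.6669 → r_corr = 0.8715 μm/a
Convert to mass loss: 0.8715 μm/a × 8.96 g/cm³ = 7.808 g·m⁻²·a⁻¹

r_corr = 7.81 g·m⁻²·a⁻¹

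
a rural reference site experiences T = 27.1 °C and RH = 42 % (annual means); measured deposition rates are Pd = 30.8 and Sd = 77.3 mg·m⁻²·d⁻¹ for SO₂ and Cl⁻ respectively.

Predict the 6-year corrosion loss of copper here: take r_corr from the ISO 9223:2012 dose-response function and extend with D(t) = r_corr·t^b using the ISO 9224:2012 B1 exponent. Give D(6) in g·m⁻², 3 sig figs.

copper: f(T) = -0.080·(T−10) [T>10 °C] = -1.3680
  Pd branch = 0.0053·Pd^0.26·e^(0.059·RH+f) = 0.03921 μm/a
  Cl⁻ term: 0.01025·77.3^0.27·exp(0.036·42+0.049·27.1) = 0.5674
  r_corr = 0.03921 + 0.5674 = 0.6066 μm/a
Long-term exponent b (ISO 9224 Table 2, B1) = 0.667
  D(6) = 0.6066 × 6^0.667 = 0.6066 × 3.304 = 2.004 μm
  Mass loss = 2.004 μm × 8.96 g/cm³ = 17.96 g·m⁻²

D(6) = 18.0 g·m⁻²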